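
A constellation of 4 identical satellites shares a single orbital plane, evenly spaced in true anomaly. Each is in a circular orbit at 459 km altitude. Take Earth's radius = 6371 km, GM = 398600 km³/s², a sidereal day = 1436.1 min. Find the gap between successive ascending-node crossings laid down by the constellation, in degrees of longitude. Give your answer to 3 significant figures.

5.87°

Semi-major axis a = 6371 + 459 = 6830 km. Period T = 2π√(a³/μ) = 2π√(6830³/398600) = 5617.5 s = 93.62 min.
Single-satellite node shift = (5617.5/86166) × 360° = 23.47°.
With 4 satellites evenly phased, successive equator crossings are 23.47/4 = 5.867° apart.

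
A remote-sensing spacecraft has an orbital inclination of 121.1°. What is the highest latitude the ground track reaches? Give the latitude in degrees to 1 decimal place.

Retrograde orbit: the ground track reaches ±(180° − i) = ±(180 − 121.1) = ±58.9°.

58.9°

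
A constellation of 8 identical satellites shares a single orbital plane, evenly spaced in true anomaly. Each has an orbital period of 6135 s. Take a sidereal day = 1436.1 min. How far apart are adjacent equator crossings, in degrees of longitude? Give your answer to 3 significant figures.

3.20°

Single-satellite node shift = (6135.0/86166) × 360° = 25.63°.
With 8 satellites evenly phased, successive equator crossings are 25.63/8 = 3.204° apart.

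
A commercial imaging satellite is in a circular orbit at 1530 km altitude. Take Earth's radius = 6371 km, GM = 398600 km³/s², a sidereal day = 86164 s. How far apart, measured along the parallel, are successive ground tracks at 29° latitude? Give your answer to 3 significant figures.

2840 km

Semi-major axis a = 6371 + 1530 = 7901 km. Period T = 2π√(a³/μ) = 2π√(7901³/398600) = 6989.3 s = 116.49 min.
Node shift per orbit = (6989.3/86164) × 360° = 29.20°.
Equatorial spacing = 29.20 × 111.2 km/° = 3247 km.
At 29° latitude, spacing = 3247 × cos(29°) = 2840 km.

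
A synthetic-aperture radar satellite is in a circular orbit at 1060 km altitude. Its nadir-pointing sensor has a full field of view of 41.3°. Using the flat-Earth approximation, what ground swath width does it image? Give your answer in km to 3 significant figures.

799 km

Half-angle = 41.3°/2 = 20.65°.
Swath width ≈ 2h·tan(θ/2) = 2 × 1060 × tan(20.65°) = 799.0 km.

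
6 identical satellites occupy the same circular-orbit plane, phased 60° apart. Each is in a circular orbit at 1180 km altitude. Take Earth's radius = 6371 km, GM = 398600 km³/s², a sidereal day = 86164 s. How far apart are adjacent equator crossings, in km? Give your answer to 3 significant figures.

506 km

Semi-major axis a = 6371 + 1180 = 7551 km. Period T = 2π√(a³/μ) = 2π√(7551³/398600) = 6530.1 s = 108.83 min.
Single-satellite node shift = (6530.1/86164) × 360° = 27.28°.
With 6 satellites evenly phased, successive equator crossings are 27.28/6 = 4.547° apart.
That is 4.547 × 111.2 = 506 km at the equator.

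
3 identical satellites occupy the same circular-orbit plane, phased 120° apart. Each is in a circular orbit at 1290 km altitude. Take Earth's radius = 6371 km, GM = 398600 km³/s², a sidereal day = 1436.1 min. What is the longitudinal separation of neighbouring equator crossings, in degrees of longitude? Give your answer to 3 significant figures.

Semi-major axis a = 6371 + 1290 = 7661 km. Period T = 2π√(a³/μ) = 2π√(7661³/398600) = 6673.3 s = 111.22 min.
Single-satellite node shift = (6673.3/86166) × 360° = 27.88°.
With 3 satellites evenly phased, successive equator crossings are 27.88/3 = 9.294° apart.

9.29°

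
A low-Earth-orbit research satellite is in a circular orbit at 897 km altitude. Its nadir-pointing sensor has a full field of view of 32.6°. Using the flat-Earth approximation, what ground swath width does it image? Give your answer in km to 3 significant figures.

Half-angle = 32.6°/2 = 16.3°.
Swath width ≈ 2h·tan(θ/2) = 2 × 897 × tan(16.3°) = 524.6 km.

525 km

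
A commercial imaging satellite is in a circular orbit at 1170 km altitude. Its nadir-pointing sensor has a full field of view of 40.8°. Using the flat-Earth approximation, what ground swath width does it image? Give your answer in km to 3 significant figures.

870 km

Half-angle = 40.8°/2 = 20.4°.
Swath width ≈ 2h·tan(θ/2) = 2 × 1170 × tan(20.4°) = 870.2 km.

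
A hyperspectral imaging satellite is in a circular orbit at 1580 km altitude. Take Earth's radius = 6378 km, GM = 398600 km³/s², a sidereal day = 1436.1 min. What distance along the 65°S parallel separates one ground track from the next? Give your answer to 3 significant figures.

1390 km

Semi-major axis a = 6378 + 1580 = 7958 km. Period T = 2π√(a³/μ) = 2π√(7958³/398600) = 7065.1 s = 117.75 min.
Node shift per orbit = (7065.1/86166) × 360° = 29.52°.
Equatorial spacing = 29.52 × 111.3 km/° = 3286 km.
At 65° latitude, spacing = 3286 × cos(65°) = 1389 km.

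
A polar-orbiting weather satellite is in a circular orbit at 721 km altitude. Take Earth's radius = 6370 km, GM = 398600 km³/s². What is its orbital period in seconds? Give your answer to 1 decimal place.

Semi-major axis a = 6370 + 721 = 7091 km. Period T = 2π√(a³/μ) = 2π√(7091³/398600) = 5942.5 s = 99.04 min.

5942.5 seconds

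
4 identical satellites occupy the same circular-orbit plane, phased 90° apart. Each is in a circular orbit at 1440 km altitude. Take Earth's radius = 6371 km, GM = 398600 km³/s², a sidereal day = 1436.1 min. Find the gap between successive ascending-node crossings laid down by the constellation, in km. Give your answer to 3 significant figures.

798 km

Semi-major axis a = 6371 + 1440 = 7811 km. Period T = 2π√(a³/μ) = 2π√(7811³/398600) = 6870.2 s = 114.50 min.
Single-satellite node shift = (6870.2/86166) × 360° = 28.70°.
With 4 satellites evenly phased, successive equator crossings are 28.70/4 = 7.176° apart.
That is 7.176 × 111.2 = 798 km at the equator.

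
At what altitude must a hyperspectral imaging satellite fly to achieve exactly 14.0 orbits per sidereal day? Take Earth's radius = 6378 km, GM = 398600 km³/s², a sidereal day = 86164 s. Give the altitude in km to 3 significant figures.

Required period T = 86164 / 14.0 = 6154.6 s.
From T = 2π√(a³/μ): a = (μ T²/4π²)^(1/3) = (398600 × 6154.6² / 4π²)^(1/3) = 7259 km.
Altitude h = a − R = 7259 − 6378 = 881 km.

881 km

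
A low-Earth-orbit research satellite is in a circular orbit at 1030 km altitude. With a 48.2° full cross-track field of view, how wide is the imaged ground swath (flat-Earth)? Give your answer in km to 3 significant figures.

921 km

Half-angle = 48.2°/2 = 24.1°.
Swath width ≈ 2h·tan(θ/2) = 2 × 1030 × tan(24.1°) = 921.5 km.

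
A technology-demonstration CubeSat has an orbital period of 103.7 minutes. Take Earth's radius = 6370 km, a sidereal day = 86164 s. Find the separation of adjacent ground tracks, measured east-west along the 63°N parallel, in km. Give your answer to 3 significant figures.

1310 km

T = 103.7 min = 6222.0 s.
Node shift per orbit = (6222.0/86164) × 360° = 26.00°.
Equatorial spacing = 26.00 × 111.2 km/° = 2890 km.
At 63° latitude, spacing = 2890 × cos(63°) = 1312 km.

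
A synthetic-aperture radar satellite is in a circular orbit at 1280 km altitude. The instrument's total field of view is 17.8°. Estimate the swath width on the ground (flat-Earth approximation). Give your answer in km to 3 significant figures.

401 km

Half-angle = 17.8°/2 = 8.9°.
Swath width ≈ 2h·tan(θ/2) = 2 × 1280 × tan(8.9°) = 400.9 km.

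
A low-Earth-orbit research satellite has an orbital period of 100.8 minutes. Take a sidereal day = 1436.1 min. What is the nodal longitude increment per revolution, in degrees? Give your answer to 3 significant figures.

T = 100.8 min = 6048.0 s.
During one orbit Earth rotates (6048.0 / 86166) × 360° = 25.27°.

25.3°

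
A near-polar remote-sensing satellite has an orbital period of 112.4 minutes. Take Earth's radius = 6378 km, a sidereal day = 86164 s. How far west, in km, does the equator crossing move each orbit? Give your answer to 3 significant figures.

3140 km

T = 112.4 min = 6744.0 s.
During one orbit Earth rotates (6744.0 / 86164) × 360° = 28.18°.
At the equator that is 28.18° × (2π·6378/360) km/° = 28.18 × 111.3 = 3137 km.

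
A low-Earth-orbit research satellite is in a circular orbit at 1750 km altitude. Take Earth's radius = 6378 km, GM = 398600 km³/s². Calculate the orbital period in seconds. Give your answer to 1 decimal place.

7292.7 seconds

Semi-major axis a = 6378 + 1750 = 8128 km. Period T = 2π√(a³/μ) = 2π√(8128³/398600) = 7292.7 s = 121.54 min.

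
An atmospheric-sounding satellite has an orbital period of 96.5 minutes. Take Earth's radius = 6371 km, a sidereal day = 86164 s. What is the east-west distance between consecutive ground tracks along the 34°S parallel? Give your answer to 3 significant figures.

2230 km

T = 96.5 min = 5790.0 s.
Node shift per orbit = (5790.0/86164) × 360° = 24.19°.
Equatorial spacing = 24.19 × 111.2 km/° = 2690 km.
At 34° latitude, spacing = 2690 × cos(34°) = 2230 km.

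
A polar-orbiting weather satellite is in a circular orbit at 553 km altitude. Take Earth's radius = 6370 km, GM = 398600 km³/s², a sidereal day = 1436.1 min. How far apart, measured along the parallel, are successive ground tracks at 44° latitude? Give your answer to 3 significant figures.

Semi-major axis a = 6370 + 553 = 6923 km. Period T = 2π√(a³/μ) = 2π√(6923³/398600) = 5732.6 s = 95.54 min.
Node shift per orbit = (5732.6/86166) × 360° = 23.95°.
Equatorial spacing = 23.95 × 111.2 km/° = 2663 km.
At 44° latitude, spacing = 2663 × cos(44°) = 1915 km.

1920 km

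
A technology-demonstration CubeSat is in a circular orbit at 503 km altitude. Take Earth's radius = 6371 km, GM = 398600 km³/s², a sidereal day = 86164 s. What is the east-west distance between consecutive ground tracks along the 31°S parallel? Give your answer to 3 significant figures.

2260 km

Semi-major axis a = 6371 + 503 = 6874 km. Period T = 2π√(a³/μ) = 2π√(6874³/398600) = 5671.9 s = 94.53 min.
Node shift per orbit = (5671.9/86164) × 360° = 23.70°.
Equatorial spacing = 23.70 × 111.2 km/° = 2635 km.
At 31° latitude, spacing = 2635 × cos(31°) = 2259 km.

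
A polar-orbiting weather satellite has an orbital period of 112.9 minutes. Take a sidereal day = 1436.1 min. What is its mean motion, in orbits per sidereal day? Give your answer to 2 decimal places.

12.72

T = 112.9 min = 6774.0 s.
Orbits per sidereal day = 86166 / 6774.0 = 12.720.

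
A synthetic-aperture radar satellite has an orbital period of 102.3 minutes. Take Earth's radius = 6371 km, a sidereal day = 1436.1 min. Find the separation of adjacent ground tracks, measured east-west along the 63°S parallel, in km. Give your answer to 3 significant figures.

T = 102.3 min = 6138.0 s.
Node shift per orbit = (6138.0/86166) × 360° = 25.64°.
Equatorial spacing = 25.64 × 111.2 km/° = 2852 km.
At 63° latitude, spacing = 2852 × cos(63°) = 1295 km.

1290 km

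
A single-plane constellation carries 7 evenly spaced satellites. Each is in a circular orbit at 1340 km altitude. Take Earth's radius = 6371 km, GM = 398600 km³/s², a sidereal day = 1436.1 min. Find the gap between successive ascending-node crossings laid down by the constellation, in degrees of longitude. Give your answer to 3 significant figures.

Semi-major axis a = 6371 + 1340 = 7711 km. Period T = 2π√(a³/μ) = 2π√(7711³/398600) = 6738.7 s = 112.31 min.
Single-satellite node shift = (6738.7/86166) × 360° = 28.15°.
With 7 satellites evenly phased, successive equator crossings are 28.15/7 = 4.022° apart.

4.02°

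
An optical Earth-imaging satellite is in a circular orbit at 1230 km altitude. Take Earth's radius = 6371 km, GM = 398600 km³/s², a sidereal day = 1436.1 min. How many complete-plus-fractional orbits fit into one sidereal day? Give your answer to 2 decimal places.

13.07

Semi-major axis a = 6371 + 1230 = 7601 km. Period T = 2π√(a³/μ) = 2π√(7601³/398600) = 6595.0 s = 109.92 min.
Orbits per sidereal day = 86166 / 6595.0 = 13.065.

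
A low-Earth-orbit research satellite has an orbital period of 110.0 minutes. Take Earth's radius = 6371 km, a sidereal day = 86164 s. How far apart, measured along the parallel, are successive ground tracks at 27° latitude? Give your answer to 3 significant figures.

T = 110.0 min = 6600.0 s.
Node shift per orbit = (6600.0/86164) × 360° = 27.58°.
Equatorial spacing = 27.58 × 111.2 km/° = 3066 km.
At 27° latitude, spacing = 3066 × cos(27°) = 2732 km.

2730 km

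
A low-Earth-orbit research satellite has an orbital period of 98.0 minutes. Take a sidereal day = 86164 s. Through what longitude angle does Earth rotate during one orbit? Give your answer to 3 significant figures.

T = 98.0 min = 5880.0 s.
During one orbit Earth rotates (5880.0 / 86164) × 360° = 24.57°.

24.6°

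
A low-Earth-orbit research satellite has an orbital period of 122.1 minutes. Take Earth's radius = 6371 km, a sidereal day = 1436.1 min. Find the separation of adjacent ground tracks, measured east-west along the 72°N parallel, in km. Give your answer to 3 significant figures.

T = 122.1 min = 7326.0 s.
Node shift per orbit = (7326.0/86166) × 360° = 30.61°.
Equatorial spacing = 30.61 × 111.2 km/° = 3403 km.
At 72° latitude, spacing = 3403 × cos(72°) = 1052 km.

1050 km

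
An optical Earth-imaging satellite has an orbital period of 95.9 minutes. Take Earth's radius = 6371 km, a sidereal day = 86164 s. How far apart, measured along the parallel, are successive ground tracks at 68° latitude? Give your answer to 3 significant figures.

1000 km

T = 95.9 min = 5754.0 s.
Node shift per orbit = (5754.0/86164) × 360° = 24.04°.
Equatorial spacing = 24.04 × 111.2 km/° = 2673 km.
At 68° latitude, spacing = 2673 × cos(68°) = 1001 km.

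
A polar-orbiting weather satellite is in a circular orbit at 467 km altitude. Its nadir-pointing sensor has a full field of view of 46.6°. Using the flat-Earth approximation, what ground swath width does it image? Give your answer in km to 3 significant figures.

Half-angle = 46.6°/2 = 23.3°.
Swath width ≈ 2h·tan(θ/2) = 2 × 467 × tan(23.3°) = 402.2 km.

402 km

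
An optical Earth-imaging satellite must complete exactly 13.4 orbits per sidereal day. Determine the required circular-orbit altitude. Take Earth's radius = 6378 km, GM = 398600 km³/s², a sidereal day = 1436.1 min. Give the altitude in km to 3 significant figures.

Required period T = 86166 / 13.4 = 6430.3 s.
From T = 2π√(a³/μ): a = (μ T²/4π²)^(1/3) = (398600 × 6430.3² / 4π²)^(1/3) = 7474 km.
Altitude h = a − R = 7474 − 6378 = 1096 km.

1100 km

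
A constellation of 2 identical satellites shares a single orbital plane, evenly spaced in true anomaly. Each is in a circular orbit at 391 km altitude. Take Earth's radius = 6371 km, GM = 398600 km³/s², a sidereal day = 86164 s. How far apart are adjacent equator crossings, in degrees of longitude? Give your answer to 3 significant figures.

11.6°

Semi-major axis a = 6371 + 391 = 6762 km. Period T = 2π√(a³/μ) = 2π√(6762³/398600) = 5533.8 s = 92.23 min.
Single-satellite node shift = (5533.8/86164) × 360° = 23.12°.
With 2 satellites evenly phased, successive equator crossings are 23.12/2 = 11.560° apart.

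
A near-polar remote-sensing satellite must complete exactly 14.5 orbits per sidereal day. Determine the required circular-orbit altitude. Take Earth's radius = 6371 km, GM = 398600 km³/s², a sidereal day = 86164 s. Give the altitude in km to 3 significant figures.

720 km

Required period T = 86164 / 14.5 = 5942.3 s.
From T = 2π√(a³/μ): a = (μ T²/4π²)^(1/3) = (398600 × 5942.3² / 4π²)^(1/3) = 7091 km.
Altitude h = a − R = 7091 − 6371 = 720 km.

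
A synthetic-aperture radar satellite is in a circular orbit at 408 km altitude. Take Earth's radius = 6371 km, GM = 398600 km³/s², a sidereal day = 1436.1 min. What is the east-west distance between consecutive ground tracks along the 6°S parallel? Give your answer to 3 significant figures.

Semi-major axis a = 6371 + 408 = 6779 km. Period T = 2π√(a³/μ) = 2π√(6779³/398600) = 5554.7 s = 92.58 min.
Node shift per orbit = (5554.7/86166) × 360° = 23.21°.
Equatorial spacing = 23.21 × 111.2 km/° = 2581 km.
At 6° latitude, spacing = 2581 × cos(6°) = 2566 km.

2570 km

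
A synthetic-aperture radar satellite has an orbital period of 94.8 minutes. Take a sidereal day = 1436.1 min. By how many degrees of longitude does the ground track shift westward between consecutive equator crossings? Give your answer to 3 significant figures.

T = 94.8 min = 5688.0 s.
During one orbit Earth rotates (5688.0 / 86166) × 360° = 23.76°.

23.8°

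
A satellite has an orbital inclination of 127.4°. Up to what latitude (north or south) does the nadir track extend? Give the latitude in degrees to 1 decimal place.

52.6°

Retrograde orbit: the ground track reaches ±(180° − i) = ±(180 − 127.4) = ±52.6°.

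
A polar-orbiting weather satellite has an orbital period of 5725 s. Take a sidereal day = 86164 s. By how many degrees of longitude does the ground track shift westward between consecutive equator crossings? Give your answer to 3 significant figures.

23.9°

During one orbit Earth rotates (5725.0 / 86164) × 360° = 23.92°.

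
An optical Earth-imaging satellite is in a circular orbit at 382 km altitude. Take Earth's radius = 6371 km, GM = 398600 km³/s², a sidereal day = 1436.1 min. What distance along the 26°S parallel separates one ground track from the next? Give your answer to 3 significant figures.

Semi-major axis a = 6371 + 382 = 6753 km. Period T = 2π√(a³/μ) = 2π√(6753³/398600) = 5522.8 s = 92.05 min.
Node shift per orbit = (5522.8/86166) × 360° = 23.07°.
Equatorial spacing = 23.07 × 111.2 km/° = 2566 km.
At 26° latitude, spacing = 2566 × cos(26°) = 2306 km.

2310 km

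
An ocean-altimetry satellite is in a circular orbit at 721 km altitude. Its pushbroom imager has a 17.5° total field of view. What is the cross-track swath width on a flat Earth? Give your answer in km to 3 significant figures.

Half-angle = 17.5°/2 = 8.75°.
Swath width ≈ 2h·tan(θ/2) = 2 × 721 × tan(8.75°) = 221.9 km.

222 km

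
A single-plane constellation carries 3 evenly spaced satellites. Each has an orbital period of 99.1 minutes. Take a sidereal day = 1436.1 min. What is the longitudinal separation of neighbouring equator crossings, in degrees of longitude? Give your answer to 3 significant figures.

8.28°

T = 99.1 min = 5946.0 s.
Single-satellite node shift = (5946.0/86166) × 360° = 24.84°.
With 3 satellites evenly phased, successive equator crossings are 24.84/3 = 8.281° apart.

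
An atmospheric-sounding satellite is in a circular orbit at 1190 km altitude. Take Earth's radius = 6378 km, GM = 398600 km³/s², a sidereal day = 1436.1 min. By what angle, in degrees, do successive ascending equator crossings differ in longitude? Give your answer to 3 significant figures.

27.4°

Semi-major axis a = 6378 + 1190 = 7568 km. Period T = 2π√(a³/μ) = 2π√(7568³/398600) = 6552.1 s = 109.20 min.
During one orbit Earth rotates (6552.1 / 86166) × 360° = 27.37°.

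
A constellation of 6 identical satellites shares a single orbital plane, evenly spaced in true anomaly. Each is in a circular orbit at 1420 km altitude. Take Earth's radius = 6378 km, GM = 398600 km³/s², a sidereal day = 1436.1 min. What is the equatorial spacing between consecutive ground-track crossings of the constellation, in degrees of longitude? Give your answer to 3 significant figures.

Semi-major axis a = 6378 + 1420 = 7798 km. Period T = 2π√(a³/μ) = 2π√(7798³/398600) = 6853.1 s = 114.22 min.
Single-satellite node shift = (6853.1/86166) × 360° = 28.63°.
With 6 satellites evenly phased, successive equator crossings are 28.63/6 = 4.772° apart.

4.77°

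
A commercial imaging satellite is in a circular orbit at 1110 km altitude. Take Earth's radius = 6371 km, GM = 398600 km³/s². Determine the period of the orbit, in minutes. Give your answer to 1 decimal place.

107.3 min

Semi-major axis a = 6371 + 1110 = 7481 km. Period T = 2π√(a³/μ) = 2π√(7481³/398600) = 6439.5 s = 107.32 min.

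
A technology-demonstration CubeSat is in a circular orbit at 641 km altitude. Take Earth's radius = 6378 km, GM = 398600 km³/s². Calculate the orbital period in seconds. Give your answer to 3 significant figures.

5850 seconds

Semi-major axis a = 6378 + 641 = 7019 km. Period T = 2π√(a³/μ) = 2π√(7019³/398600) = 5852.3 s = 97.54 min.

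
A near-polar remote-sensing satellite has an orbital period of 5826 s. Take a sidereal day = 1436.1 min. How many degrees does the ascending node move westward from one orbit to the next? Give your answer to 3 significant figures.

During one orbit Earth rotates (5826.0 / 86166) × 360° = 24.34°.

24.3°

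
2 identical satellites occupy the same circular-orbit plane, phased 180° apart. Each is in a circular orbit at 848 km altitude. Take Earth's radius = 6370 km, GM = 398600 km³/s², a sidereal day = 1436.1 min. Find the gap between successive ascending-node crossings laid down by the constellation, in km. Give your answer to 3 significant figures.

Semi-major axis a = 6370 + 848 = 7218 km. Period T = 2π√(a³/μ) = 2π√(7218³/398600) = 6102.9 s = 101.72 min.
Single-satellite node shift = (6102.9/86166) × 360° = 25.50°.
With 2 satellites evenly phased, successive equator crossings are 25.50/2 = 12.749° apart.
That is 12.749 × 111.2 = 1417 km at the equator.

1420 km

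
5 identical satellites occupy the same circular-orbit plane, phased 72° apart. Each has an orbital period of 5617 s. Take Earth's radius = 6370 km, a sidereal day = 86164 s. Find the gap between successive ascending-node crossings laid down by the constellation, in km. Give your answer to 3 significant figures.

Single-satellite node shift = (5617.0/86164) × 360° = 23.47°.
With 5 satellites evenly phased, successive equator crossings are 23.47/5 = 4.694° apart.
That is 4.694 × 111.2 = 522 km at the equator.

522 km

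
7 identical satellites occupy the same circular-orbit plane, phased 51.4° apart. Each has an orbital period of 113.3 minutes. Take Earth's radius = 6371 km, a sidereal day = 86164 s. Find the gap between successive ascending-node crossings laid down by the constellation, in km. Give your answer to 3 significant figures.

T = 113.3 min = 6798.0 s.
Single-satellite node shift = (6798.0/86164) × 360° = 28.40°.
With 7 satellites evenly phased, successive equator crossings are 28.40/7 = 4.058° apart.
That is 4.058 × 111.2 = 451 km at the equator.

451 km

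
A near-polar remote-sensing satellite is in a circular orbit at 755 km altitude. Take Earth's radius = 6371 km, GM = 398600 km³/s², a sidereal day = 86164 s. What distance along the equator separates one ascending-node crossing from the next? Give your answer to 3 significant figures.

2780 km

Semi-major axis a = 6371 + 755 = 7126 km. Period T = 2π√(a³/μ) = 2π√(7126³/398600) = 5986.6 s = 99.78 min.
During one orbit Earth rotates (5986.6 / 86164) × 360° = 25.01°.
At the equator that is 25.01° × (2π·6371/360) km/° = 25.01 × 111.2 = 2781 km.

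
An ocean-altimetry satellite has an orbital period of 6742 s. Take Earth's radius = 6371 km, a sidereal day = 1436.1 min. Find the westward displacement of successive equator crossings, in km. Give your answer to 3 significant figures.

During one orbit Earth rotates (6742.0 / 86166) × 360° = 28.17°.
At the equator that is 28.17° × (2π·6371/360) km/° = 28.17 × 111.2 = 3132 km.

3130 km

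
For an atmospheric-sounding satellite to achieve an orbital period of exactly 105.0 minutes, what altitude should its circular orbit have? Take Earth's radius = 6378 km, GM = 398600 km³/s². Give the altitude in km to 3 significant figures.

995 km

T = 105.0 min = 6300.0 s.
From T = 2π√(a³/μ): a = (μ T²/4π²)^(1/3) = (398600 × 6300.0² / 4π²)^(1/3) = 7373 km.
Altitude h = a − R = 7373 − 6378 = 995 km.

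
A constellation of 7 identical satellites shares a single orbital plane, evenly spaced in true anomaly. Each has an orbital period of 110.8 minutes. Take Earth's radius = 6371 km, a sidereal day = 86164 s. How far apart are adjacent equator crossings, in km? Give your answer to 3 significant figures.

T = 110.8 min = 6648.0 s.
Single-satellite node shift = (6648.0/86164) × 360° = 27.78°.
With 7 satellites evenly phased, successive equator crossings are 27.78/7 = 3.968° apart.
That is 3.968 × 111.2 = 441 km at the equator.

441 km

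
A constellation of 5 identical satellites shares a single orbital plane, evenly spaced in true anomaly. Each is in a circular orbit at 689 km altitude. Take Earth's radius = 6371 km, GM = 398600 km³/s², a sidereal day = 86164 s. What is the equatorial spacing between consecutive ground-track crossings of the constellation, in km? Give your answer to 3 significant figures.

549 km

Semi-major axis a = 6371 + 689 = 7060 km. Period T = 2π√(a³/μ) = 2π√(7060³/398600) = 5903.6 s = 98.39 min.
Single-satellite node shift = (5903.6/86164) × 360° = 24.67°.
With 5 satellites evenly phased, successive equator crossings are 24.67/5 = 4.933° apart.
That is 4.933 × 111.2 = 549 km at the equator.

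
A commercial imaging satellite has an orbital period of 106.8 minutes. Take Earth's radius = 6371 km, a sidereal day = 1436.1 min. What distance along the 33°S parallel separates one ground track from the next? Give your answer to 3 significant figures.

2500 km

T = 106.8 min = 6408.0 s.
Node shift per orbit = (6408.0/86166) × 360° = 26.77°.
Equatorial spacing = 26.77 × 111.2 km/° = 2977 km.
At 33° latitude, spacing = 2977 × cos(33°) = 2497 km.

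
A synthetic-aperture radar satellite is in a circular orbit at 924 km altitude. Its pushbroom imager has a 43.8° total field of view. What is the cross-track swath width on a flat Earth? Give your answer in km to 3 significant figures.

Half-angle = 43.8°/2 = 21.9°.
Swath width ≈ 2h·tan(θ/2) = 2 × 924 × tan(21.9°) = 742.9 km.

743 km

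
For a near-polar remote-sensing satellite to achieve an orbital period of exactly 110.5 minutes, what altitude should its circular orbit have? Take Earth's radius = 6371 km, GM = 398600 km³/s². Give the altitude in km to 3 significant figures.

1260 km

T = 110.5 min = 6630.0 s.
From T = 2π√(a³/μ): a = (μ T²/4π²)^(1/3) = (398600 × 6630.0² / 4π²)^(1/3) = 7628 km.
Altitude h = a − R = 7628 − 6371 = 1257 km.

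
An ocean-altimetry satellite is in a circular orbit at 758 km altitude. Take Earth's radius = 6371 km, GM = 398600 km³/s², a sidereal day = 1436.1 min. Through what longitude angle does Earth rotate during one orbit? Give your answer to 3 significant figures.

Semi-major axis a = 6371 + 758 = 7129 km. Period T = 2π√(a³/μ) = 2π√(7129³/398600) = 5990.4 s = 99.84 min.
During one orbit Earth rotates (5990.4 / 86166) × 360° = 25.03°.

25.0°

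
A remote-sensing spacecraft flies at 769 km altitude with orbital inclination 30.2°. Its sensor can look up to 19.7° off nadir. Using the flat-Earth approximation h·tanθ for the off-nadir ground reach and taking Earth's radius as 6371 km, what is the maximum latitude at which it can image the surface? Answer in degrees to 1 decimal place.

For a prograde orbit the ground track reaches latitude ±i = ±30.2°.
Sensor half-swath on the ground ≈ 769·tan(19.7°) = 275 km = 2.48° of latitude.
Maximum observable latitude ≈ 30.2 + 2.48 = 32.7°.

32.7°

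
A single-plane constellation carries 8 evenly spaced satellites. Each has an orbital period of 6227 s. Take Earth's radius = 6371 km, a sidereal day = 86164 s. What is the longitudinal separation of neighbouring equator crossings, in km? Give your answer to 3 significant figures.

Single-satellite node shift = (6227.0/86164) × 360° = 26.02°.
With 8 satellites evenly phased, successive equator crossings are 26.02/8 = 3.252° apart.
That is 3.252 × 111.2 = 362 km at the equator.

362 km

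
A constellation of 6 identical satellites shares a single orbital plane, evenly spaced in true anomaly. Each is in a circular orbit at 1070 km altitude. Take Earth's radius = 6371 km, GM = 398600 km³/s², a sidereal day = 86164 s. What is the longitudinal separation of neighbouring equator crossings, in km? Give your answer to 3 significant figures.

495 km

Semi-major axis a = 6371 + 1070 = 7441 km. Period T = 2π√(a³/μ) = 2π√(7441³/398600) = 6387.9 s = 106.47 min.
Single-satellite node shift = (6387.9/86164) × 360° = 26.69°.
With 6 satellites evenly phased, successive equator crossings are 26.69/6 = 4.448° apart.
That is 4.448 × 111.2 = 495 km at the equator.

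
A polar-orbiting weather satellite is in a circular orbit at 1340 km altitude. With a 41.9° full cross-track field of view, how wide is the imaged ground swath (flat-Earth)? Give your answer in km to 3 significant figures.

1030 km

Half-angle = 41.9°/2 = 20.95°.
Swath width ≈ 2h·tan(θ/2) = 2 × 1340 × tan(20.95°) = 1026.1 km.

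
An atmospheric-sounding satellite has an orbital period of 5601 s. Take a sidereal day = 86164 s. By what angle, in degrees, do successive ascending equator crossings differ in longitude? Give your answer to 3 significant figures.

During one orbit Earth rotates (5601.0 / 86164) × 360° = 23.40°.

23.4°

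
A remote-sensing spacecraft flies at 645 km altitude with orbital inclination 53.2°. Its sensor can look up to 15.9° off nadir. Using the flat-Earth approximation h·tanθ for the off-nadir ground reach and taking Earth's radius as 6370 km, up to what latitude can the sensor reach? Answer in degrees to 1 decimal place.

For a prograde orbit the ground track reaches latitude ±i = ±53.2°.
Sensor half-swath on the ground ≈ 645·tan(15.9°) = 184 km = 1.65° of latitude.
Maximum observable latitude ≈ 53.2 + 1.65 = 54.9°.

54.9°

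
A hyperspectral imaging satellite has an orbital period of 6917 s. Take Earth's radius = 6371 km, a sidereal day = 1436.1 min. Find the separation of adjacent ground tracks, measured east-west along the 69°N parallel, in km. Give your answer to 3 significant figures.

Node shift per orbit = (6917.0/86166) × 360° = 28.90°.
Equatorial spacing = 28.90 × 111.2 km/° = 3213 km.
At 69° latitude, spacing = 3213 × cos(69°) = 1152 km.

1150 km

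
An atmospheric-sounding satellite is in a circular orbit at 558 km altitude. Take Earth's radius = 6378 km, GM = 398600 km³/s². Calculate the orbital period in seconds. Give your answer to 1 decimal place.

Semi-major axis a = 6378 + 558 = 6936 km. Period T = 2π√(a³/μ) = 2π√(6936³/398600) = 5748.8 s = 95.81 min.

5748.8 seconds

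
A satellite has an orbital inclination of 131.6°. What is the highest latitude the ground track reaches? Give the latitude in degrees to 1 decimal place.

Retrograde orbit: the ground track reaches ±(180° − i) = ±(180 − 131.6) = ±48.4°.

48.4°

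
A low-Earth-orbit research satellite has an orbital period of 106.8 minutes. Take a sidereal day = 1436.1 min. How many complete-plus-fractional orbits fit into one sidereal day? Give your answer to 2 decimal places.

13.45

T = 106.8 min = 6408.0 s.
Orbits per sidereal day = 86166 / 6408.0 = 13.447.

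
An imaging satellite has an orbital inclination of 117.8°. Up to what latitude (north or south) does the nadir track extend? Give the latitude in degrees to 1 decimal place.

Retrograde orbit: the ground track reaches ±(180° − i) = ±(180 − 117.8) = ±62.2°.

62.2°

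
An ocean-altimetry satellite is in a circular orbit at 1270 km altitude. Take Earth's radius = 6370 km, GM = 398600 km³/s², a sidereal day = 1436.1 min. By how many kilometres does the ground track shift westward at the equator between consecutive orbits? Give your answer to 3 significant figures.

3090 km

Semi-major axis a = 6370 + 1270 = 7640 km. Period T = 2π√(a³/μ) = 2π√(7640³/398600) = 6645.9 s = 110.76 min.
During one orbit Earth rotates (6645.9 / 86166) × 360° = 27.77°.
At the equator that is 27.77° × (2π·6370/360) km/° = 27.77 × 111.2 = 3087 km.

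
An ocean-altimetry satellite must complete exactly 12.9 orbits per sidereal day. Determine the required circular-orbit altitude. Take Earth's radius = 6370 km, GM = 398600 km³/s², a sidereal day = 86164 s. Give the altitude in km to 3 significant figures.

Required period T = 86164 / 12.9 = 6679.4 s.
From T = 2π√(a³/μ): a = (μ T²/4π²)^(1/3) = (398600 × 6679.4² / 4π²)^(1/3) = 7666 km.
Altitude h = a − R = 7666 − 6370 = 1296 km.

1300 km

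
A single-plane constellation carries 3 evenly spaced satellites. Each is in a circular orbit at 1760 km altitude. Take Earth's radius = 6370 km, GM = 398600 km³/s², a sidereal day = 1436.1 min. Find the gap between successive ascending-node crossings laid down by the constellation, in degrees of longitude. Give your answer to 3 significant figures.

Semi-major axis a = 6370 + 1760 = 8130 km. Period T = 2π√(a³/μ) = 2π√(8130³/398600) = 7295.4 s = 121.59 min.
Single-satellite node shift = (7295.4/86166) × 360° = 30.48°.
With 3 satellites evenly phased, successive equator crossings are 30.48/3 = 10.160° apart.

10.2°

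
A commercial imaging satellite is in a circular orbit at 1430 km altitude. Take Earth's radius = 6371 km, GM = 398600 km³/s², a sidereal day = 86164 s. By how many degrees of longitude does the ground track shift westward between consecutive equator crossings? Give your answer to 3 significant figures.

28.6°

Semi-major axis a = 6371 + 1430 = 7801 km. Period T = 2π√(a³/μ) = 2π√(7801³/398600) = 6857.0 s = 114.28 min.
During one orbit Earth rotates (6857.0 / 86164) × 360° = 28.65°.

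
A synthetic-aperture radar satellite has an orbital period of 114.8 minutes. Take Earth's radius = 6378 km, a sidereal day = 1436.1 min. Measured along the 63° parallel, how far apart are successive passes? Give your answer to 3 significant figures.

1450 km

T = 114.8 min = 6888.0 s.
Node shift per orbit = (6888.0/86166) × 360° = 28.78°.
Equatorial spacing = 28.78 × 111.3 km/° = 3203 km.
At 63° latitude, spacing = 3203 × cos(63°) = 1454 km.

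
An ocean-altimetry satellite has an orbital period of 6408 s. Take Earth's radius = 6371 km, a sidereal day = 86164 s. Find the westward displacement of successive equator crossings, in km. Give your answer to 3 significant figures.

2980 km

During one orbit Earth rotates (6408.0 / 86164) × 360° = 26.77°.
At the equator that is 26.77° × (2π·6371/360) km/° = 26.77 × 111.2 = 2977 km.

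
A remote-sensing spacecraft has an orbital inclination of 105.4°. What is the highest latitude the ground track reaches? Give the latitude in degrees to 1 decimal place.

Retrograde orbit: the ground track reaches ±(180° − i) = ±(180 − 105.4) = ±74.6°.

74.6°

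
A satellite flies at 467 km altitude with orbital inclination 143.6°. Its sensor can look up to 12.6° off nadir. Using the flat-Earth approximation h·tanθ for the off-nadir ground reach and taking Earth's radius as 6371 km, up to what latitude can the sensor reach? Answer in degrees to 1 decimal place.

37.3°

Retrograde orbit: the ground track reaches ±(180° − i) = ±(180 − 143.6) = ±36.4°.
Sensor half-swath on the ground ≈ 467·tan(12.6°) = 104 km = 0.94° of latitude.
Maximum observable latitude ≈ 36.4 + 0.94 = 37.3°.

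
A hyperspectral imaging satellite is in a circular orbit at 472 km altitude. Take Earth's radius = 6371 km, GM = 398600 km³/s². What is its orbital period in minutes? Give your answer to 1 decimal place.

93.9 min

Semi-major axis a = 6371 + 472 = 6843 km. Period T = 2π√(a³/μ) = 2π√(6843³/398600) = 5633.5 s = 93.89 min.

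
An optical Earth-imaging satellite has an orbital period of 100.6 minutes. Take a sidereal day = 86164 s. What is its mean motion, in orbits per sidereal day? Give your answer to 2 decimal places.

T = 100.6 min = 6036.0 s.
Orbits per sidereal day = 86164 / 6036.0 = 14.275.

14.28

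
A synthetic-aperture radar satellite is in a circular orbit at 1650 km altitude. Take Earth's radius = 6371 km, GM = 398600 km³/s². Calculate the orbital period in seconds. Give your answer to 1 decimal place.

7149.1 seconds

Semi-major axis a = 6371 + 1650 = 8021 km. Period T = 2π√(a³/μ) = 2π√(8021³/398600) = 7149.1 s = 119.15 min.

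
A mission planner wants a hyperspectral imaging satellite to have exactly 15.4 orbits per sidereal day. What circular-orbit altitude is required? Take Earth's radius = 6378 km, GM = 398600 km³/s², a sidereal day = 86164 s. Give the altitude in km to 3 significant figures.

Required period T = 86164 / 15.4 = 5595.1 s.
From T = 2π√(a³/μ): a = (μ T²/4π²)^(1/3) = (398600 × 5595.1² / 4π²)^(1/3) = 6812 km.
Altitude h = a − R = 6812 − 6378 = 434 km.

434 km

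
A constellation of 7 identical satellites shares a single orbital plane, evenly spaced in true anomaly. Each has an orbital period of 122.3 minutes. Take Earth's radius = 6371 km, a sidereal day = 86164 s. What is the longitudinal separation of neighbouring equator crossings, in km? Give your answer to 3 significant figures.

T = 122.3 min = 7338.0 s.
Single-satellite node shift = (7338.0/86164) × 360° = 30.66°.
With 7 satellites evenly phased, successive equator crossings are 30.66/7 = 4.380° apart.
That is 4.380 × 111.2 = 487 km at the equator.

487 km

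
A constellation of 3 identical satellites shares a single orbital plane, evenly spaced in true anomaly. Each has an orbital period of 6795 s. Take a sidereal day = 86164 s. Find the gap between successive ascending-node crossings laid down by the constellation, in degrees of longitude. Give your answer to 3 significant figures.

9.46°

Single-satellite node shift = (6795.0/86164) × 360° = 28.39°.
With 3 satellites evenly phased, successive equator crossings are 28.39/3 = 9.463° apart.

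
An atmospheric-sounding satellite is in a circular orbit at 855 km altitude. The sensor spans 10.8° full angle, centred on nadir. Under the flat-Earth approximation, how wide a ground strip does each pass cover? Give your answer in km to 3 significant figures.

Half-angle = 10.8°/2 = 5.4°.
Swath width ≈ 2h·tan(θ/2) = 2 × 855 × tan(5.4°) = 161.6 km.

162 km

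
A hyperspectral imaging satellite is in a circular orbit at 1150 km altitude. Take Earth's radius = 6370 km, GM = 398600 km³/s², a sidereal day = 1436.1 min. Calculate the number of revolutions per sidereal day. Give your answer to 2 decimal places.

13.28

Semi-major axis a = 6370 + 1150 = 7520 km. Period T = 2π√(a³/μ) = 2π√(7520³/398600) = 6489.9 s = 108.16 min.
Orbits per sidereal day = 86166 / 6489.9 = 13.277.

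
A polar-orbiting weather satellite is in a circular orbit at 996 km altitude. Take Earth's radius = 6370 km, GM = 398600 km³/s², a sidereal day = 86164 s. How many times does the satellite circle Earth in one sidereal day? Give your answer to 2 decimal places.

13.70

Semi-major axis a = 6370 + 996 = 7366 km. Period T = 2π√(a³/μ) = 2π√(7366³/398600) = 6291.6 s = 104.86 min.
Orbits per sidereal day = 86164 / 6291.6 = 13.695.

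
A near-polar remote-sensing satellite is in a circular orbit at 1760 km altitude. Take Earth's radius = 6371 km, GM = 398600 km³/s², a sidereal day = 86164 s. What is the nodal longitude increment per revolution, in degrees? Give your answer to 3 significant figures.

Semi-major axis a = 6371 + 1760 = 8131 km. Period T = 2π√(a³/μ) = 2π√(8131³/398600) = 7296.7 s = 121.61 min.
During one orbit Earth rotates (7296.7 / 86164) × 360° = 30.49°.

30.5°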